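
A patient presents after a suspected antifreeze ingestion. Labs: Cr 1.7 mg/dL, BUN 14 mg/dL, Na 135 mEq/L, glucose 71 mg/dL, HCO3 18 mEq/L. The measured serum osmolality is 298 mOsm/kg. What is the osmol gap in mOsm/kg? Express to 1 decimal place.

19.1 mOsm/kg

Calculated osmolality = 2·Na + glucose/18 + BUN/2.8
= 2·135 + 71/18 + 14/2.8
= 270 + 3.94 + 5
= 278.94 mOsm/kg ≈ 278.9 mOsm/kg
Osmolar gap = measured − calculated = 298 − 278.9 = 19.1 mOsm/kg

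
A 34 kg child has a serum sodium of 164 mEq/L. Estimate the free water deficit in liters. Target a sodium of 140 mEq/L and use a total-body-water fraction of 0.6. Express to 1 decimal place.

TBW = 0.6 · 34 = 20.4 L
Free water deficit = TBW · (Na/140 − 1)
= 20.4 · (164/140 − 1)
= 20.4 · 0.1714
= 3.5 L

3.5 L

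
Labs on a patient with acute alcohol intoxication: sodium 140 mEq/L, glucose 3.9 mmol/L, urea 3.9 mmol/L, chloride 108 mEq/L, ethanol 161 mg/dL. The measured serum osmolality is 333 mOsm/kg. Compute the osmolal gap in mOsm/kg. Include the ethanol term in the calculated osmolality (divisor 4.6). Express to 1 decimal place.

Calculated osmolality = 2·Na + glucose + urea + ethanol/4.6
= 2·140 + 3.9 + 3.9 + 161/4.6
= 280 + 3.90 + 3.90 + 35
= 322.8 mOsm/kg ≈ 322.8 mOsm/kg
Osmolar gap = measured − calculated = 333 − 322.8 = 10.2 mOsm/kg

10.2 mOsm/kg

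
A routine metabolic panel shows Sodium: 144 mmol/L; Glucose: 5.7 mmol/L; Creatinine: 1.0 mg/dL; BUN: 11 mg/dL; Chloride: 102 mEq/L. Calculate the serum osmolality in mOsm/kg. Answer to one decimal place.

297.6 mOsm/kg

Calculated osmolality = 2·Na + glucose + BUN/2.8
= 2·144 + 5.7 + 11/2.8
= 288 + 5.70 + 3.93
= 297.63 mOsm/kg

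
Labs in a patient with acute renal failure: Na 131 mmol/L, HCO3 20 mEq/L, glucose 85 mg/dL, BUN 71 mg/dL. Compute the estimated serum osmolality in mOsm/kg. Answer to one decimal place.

Calculated osmolality = 2·Na + glucose/18 + BUN/2.8
= 2·131 + 85/18 + 71/2.8
= 262 + 4.72 + 25.36
= 292.08 mOsm/kg

292.1 mOsm/kg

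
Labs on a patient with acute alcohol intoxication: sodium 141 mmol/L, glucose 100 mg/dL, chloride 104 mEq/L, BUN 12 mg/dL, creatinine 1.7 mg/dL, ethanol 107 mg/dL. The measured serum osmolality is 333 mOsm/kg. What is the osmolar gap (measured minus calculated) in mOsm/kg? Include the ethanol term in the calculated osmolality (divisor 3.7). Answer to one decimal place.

Calculated osmolality = 2·Na + glucose/18 + BUN/2.8 + ethanol/3.7
= 2·141 + 100/18 + 12/2.8 + 107/3.7
= 282 + 5.56 + 4.29 + 28.92
= 320.77 mOsm/kg ≈ 320.8 mOsm/kg
Osmolar gap = measured − calculated = 333 − 320.8 = 12.2 mOsm/kg

12.2 mOsm/kg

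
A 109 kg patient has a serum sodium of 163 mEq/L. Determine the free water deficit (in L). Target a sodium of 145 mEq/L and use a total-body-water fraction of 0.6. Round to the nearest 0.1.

TBW = 0.6 · 109 = 65.4 L
Free water deficit = TBW · (Na/145 − 1)
= 65.4 · (163/145 − 1)
= 65.4 · 0.1241
= 8.12 L

8.1 L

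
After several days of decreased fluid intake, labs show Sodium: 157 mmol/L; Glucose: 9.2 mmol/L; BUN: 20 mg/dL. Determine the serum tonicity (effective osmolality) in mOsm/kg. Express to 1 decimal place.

Effective osmolality excludes urea (freely permeant across cell membranes):
2·Na + glucose
= 2·157 + 9.2
= 314 + 9.2
= 323.2 mOsm/kg

323.2 mOsm/kg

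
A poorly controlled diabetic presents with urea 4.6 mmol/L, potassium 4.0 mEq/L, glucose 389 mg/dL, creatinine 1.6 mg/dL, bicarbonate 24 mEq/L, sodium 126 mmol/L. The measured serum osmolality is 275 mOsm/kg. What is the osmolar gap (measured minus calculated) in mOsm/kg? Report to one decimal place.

-3.2 mOsm/kg

Calculated osmolality = 2·Na + glucose/18 + urea
= 2·126 + 389/18 + 4.6
= 252 + 21.61 + 4.60
= 278.21 mOsm/kg ≈ 278.2 mOsm/kg
Osmolar gap = measured − calculated = 275 − 278.2 = -3.2 mOsm/kg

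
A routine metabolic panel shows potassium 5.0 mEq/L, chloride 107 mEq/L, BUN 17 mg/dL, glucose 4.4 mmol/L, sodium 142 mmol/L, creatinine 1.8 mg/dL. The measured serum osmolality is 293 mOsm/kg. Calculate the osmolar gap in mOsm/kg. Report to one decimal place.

Calculated osmolality = 2·Na + glucose + BUN/2.8
= 2·142 + 4.4 + 17/2.8
= 284 + 4.40 + 6.07
= 294.47 mOsm/kg ≈ 294.5 mOsm/kg
Osmolar gap = measured − calculated = 293 − 294.5 = -1.5 mOsm/kg

-1.5 mOsm/kg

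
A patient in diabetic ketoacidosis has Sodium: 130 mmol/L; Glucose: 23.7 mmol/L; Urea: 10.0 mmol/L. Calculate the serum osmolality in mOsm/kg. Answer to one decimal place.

Calculated osmolality = 2·Na + glucose + urea
= 2·130 + 23.7 + 10
= 260 + 23.70 + 10
= 293.7 mOsm/kg

293.7 mOsm/kg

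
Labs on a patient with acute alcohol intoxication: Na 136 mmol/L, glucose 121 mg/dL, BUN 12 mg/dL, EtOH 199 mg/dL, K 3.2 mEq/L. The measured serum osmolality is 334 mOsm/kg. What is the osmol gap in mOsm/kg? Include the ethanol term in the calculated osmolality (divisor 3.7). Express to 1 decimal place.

Calculated osmolality = 2·Na + glucose/18 + BUN/2.8 + ethanol/3.7
= 2·136 + 121/18 + 12/2.8 + 199/3.7
= 272 + 6.72 + 4.29 + 53.78
= 336.79 mOsm/kg ≈ 336.8 mOsm/kg
Osmolar gap = measured − calculated = 334 − 336.8 = -2.8 mOsm/kg

-2.8 mOsm/kg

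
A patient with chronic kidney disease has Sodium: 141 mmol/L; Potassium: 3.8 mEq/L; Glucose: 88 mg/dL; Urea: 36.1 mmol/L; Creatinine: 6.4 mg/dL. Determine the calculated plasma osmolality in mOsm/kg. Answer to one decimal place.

Calculated osmolality = 2·Na + glucose/18 + urea
= 2·141 + 88/18 + 36.1
= 282 + 4.89 + 36.10
= 322.99 mOsm/kg

323.0 mOsm/kg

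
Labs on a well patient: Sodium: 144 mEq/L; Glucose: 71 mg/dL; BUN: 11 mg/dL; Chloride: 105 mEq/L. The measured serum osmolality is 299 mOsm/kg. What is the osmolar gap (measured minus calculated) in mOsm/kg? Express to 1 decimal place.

3.1 mOsm/kg

Calculated osmolality = 2·Na + glucose/18 + BUN/2.8
= 2·144 + 71/18 + 11/2.8
= 288 + 3.94 + 3.93
= 295.87 mOsm/kg ≈ 295.9 mOsm/kg
Osmolar gap = measured − calculated = 299 − 295.9 = 3.1 mOsm/kg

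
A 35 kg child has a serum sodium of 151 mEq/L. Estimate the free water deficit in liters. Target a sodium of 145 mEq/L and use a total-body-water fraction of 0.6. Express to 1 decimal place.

TBW = 0.6 · 35 = 21 L
Free water deficit = TBW · (Na/145 − 1)
= 21 · (151/145 − 1)
= 21 · 0.0414
= 0.87 L

0.9 L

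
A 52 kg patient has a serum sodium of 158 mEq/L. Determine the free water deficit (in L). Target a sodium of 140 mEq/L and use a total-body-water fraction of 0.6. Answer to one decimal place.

4.0 L

TBW = 0.6 · 52 = 31.2 L
Free water deficit = TBW · (Na/140 − 1)
= 31.2 · (158/140 − 1)
= 31.2 · 0.1286
= 4.01 L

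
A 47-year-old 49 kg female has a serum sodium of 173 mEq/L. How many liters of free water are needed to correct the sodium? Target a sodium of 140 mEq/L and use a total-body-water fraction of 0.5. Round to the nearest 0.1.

5.8 L

TBW = 0.5 · 49 = 24.5 L
Free water deficit = TBW · (Na/140 − 1)
= 24.5 · (173/140 − 1)
= 24.5 · 0.2357
= 5.77 L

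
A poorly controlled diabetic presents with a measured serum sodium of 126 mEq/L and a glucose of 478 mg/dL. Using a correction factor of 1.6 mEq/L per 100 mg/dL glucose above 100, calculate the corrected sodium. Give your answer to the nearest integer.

Corrected Na = measured Na + 1.6 · (glucose − 100)/100
= 126 + 1.6 · (478 − 100)/100
= 126 + 6
= 132 mEq/L

132 mEq/L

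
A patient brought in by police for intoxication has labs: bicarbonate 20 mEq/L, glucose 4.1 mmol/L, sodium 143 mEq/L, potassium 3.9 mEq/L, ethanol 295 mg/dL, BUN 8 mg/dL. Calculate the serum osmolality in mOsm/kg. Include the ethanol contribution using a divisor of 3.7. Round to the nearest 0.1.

Calculated osmolality = 2·Na + glucose + BUN/2.8 + ethanol/3.7
= 2·143 + 4.1 + 8/2.8 + 295/3.7
= 286 + 4.10 + 2.86 + 79.73
= 372.69 mOsm/kg

372.7 mOsm/kg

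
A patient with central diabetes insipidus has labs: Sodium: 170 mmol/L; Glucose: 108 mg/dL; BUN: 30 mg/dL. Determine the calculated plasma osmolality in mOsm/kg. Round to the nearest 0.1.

356.7 mOsm/kg

Calculated osmolality = 2·Na + glucose/18 + BUN/2.8
= 2·170 + 108/18 + 30/2.8
= 340 + 6 + 10.71
= 356.71 mOsm/kg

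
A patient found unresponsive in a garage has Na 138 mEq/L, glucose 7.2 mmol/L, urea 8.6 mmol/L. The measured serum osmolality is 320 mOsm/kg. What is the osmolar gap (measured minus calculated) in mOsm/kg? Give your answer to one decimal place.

Calculated osmolality = 2·Na + glucose + urea
= 2·138 + 7.2 + 8.6
= 276 + 7.20 + 8.60
= 291.8 mOsm/kg ≈ 291.8 mOsm/kg
Osmolar gap = measured − calculated = 320 − 291.8 = 28.2 mOsm/kg

28.2 mOsm/kg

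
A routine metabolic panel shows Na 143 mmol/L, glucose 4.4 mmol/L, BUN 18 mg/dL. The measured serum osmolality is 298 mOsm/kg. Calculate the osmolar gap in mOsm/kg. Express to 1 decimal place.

1.2 mOsm/kg

Calculated osmolality = 2·Na + glucose + BUN/2.8
= 2·143 + 4.4 + 18/2.8
= 286 + 4.40 + 6.43
= 296.83 mOsm/kg ≈ 296.8 mOsm/kg
Osmolar gap = measured − calculated = 298 − 296.8 = 1.2 mOsm/kg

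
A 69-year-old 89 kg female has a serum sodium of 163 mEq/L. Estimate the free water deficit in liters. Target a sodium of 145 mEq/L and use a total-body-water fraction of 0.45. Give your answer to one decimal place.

5.0 L

TBW = 0.45 · 89 = 40.05 L
Free water deficit = TBW · (Na/145 − 1)
= 40.05 · (163/145 − 1)
= 40.05 · 0.1241
= 4.97 L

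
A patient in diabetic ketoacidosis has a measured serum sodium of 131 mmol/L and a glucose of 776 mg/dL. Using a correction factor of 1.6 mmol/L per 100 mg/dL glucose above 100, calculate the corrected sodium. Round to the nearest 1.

142 mmol/L

Corrected Na = measured Na + 1.6 · (glucose − 100)/100
= 131 + 1.6 · (776 − 100)/100
= 131 + 10.8
= 141.8 mmol/L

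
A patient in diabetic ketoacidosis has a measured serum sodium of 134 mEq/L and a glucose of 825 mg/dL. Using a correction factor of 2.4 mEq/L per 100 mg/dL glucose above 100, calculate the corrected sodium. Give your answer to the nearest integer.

Corrected Na = measured Na + 2.4 · (glucose − 100)/100
= 134 + 2.4 · (825 − 100)/100
= 134 + 17.4
= 151.4 mEq/L

151 mEq/L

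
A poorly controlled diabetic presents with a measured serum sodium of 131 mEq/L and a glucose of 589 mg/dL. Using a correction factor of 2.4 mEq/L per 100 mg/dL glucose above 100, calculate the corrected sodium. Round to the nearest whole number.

143 mEq/L

Corrected Na = measured Na + 2.4 · (glucose − 100)/100
= 131 + 2.4 · (589 − 100)/100
= 131 + 11.7
= 142.7 mEq/L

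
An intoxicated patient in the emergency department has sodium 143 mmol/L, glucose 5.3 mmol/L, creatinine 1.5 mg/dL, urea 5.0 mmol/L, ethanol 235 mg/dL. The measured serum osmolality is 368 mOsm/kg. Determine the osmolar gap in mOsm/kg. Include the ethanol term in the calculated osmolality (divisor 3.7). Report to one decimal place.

Calculated osmolality = 2·Na + glucose + urea + ethanol/3.7
= 2·143 + 5.3 + 5 + 235/3.7
= 286 + 5.30 + 5 + 63.51
= 359.81 mOsm/kg ≈ 359.8 mOsm/kg
Osmolar gap = measured − calculated = 368 − 359.8 = 8.2 mOsm/kg

8.2 mOsm/kg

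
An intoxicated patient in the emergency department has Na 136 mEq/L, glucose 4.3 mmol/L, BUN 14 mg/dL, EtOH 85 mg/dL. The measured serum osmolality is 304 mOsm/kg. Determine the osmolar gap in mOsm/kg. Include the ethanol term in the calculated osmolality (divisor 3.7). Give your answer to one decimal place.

Calculated osmolality = 2·Na + glucose + BUN/2.8 + ethanol/3.7
= 2·136 + 4.3 + 14/2.8 + 85/3.7
= 272 + 4.30 + 5 + 22.97
= 304.27 mOsm/kg ≈ 304.3 mOsm/kg
Osmolar gap = measured − calculated = 304 − 304.3 = -0.3 mOsm/kg

-0.3 mOsm/kg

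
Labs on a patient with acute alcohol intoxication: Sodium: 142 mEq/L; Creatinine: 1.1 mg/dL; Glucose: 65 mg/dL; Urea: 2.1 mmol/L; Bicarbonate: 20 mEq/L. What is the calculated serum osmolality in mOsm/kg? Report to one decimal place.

Calculated osmolality = 2·Na + glucose/18 + urea
= 2·142 + 65/18 + 2.1
= 284 + 3.61 + 2.10
= 289.71 mOsm/kg

289.7 mOsm/kg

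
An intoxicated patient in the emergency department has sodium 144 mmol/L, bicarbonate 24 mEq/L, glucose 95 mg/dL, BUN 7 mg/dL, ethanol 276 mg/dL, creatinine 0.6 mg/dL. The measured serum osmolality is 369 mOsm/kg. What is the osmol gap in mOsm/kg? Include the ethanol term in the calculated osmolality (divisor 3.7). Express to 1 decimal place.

-1.4 mOsm/kg

Calculated osmolality = 2·Na + glucose/18 + BUN/2.8 + ethanol/3.7
= 2·144 + 95/18 + 7/2.8 + 276/3.7
= 288 + 5.28 + 2.50 + 74.59
= 370.37 mOsm/kg ≈ 370.4 mOsm/kg
Osmolar gap = measured − calculated = 369 − 370.4 = -1.4 mOsm/kg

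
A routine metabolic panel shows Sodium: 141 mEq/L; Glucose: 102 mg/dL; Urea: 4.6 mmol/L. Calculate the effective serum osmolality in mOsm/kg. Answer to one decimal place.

287.7 mOsm/kg

Effective osmolality excludes urea (freely permeant across cell membranes):
2·Na + glucose/18
= 2·141 + 102/18
= 282 + 5.67
= 287.67 mOsm/kg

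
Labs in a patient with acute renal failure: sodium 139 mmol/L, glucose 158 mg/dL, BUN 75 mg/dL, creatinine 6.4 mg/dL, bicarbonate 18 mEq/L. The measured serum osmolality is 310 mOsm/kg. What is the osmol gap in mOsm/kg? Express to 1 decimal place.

-3.6 mOsm/kg

Calculated osmolality = 2·Na + glucose/18 + BUN/2.8
= 2·139 + 158/18 + 75/2.8
= 278 + 8.78 + 26.79
= 313.57 mOsm/kg ≈ 313.6 mOsm/kg
Osmolar gap = measured − calculated = 310 − 313.6 = -3.6 mOsm/kg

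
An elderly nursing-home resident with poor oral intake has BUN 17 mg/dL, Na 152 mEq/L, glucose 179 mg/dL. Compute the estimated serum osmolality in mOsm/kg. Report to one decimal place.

320.0 mOsm/kg

Calculated osmolality = 2·Na + glucose/18 + BUN/2.8
= 2·152 + 179/18 + 17/2.8
= 304 + 9.94 + 6.07
= 320.01 mOsm/kg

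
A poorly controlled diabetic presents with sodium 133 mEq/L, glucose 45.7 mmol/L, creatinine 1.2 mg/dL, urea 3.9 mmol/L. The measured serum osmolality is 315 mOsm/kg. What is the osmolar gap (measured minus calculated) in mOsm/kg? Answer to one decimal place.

Calculated osmolality = 2·Na + glucose + urea
= 2·133 + 45.7 + 3.9
= 266 + 45.70 + 3.90
= 315.6 mOsm/kg ≈ 315.6 mOsm/kg
Osmolar gap = measured − calculated = 315 − 315.6 = -0.6 mOsm/kg

-0.6 mOsm/kg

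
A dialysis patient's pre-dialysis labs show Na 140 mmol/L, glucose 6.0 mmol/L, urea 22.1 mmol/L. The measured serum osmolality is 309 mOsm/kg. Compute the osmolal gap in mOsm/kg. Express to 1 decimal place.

Calculated osmolality = 2·Na + glucose + urea
= 2·140 + 6 + 22.1
= 280 + 6 + 22.10
= 308.1 mOsm/kg ≈ 308.1 mOsm/kg
Osmolar gap = measured − calculated = 309 − 308.1 = 0.9 mOsm/kg

0.9 mOsm/kg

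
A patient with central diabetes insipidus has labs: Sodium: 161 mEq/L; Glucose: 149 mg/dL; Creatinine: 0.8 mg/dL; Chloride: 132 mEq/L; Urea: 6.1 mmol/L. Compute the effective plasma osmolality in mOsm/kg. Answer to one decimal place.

Effective osmolality excludes urea (freely permeant across cell membranes):
2·Na + glucose/18
= 2·161 + 149/18
= 322 + 8.28
= 330.28 mOsm/kg

330.3 mOsm/kg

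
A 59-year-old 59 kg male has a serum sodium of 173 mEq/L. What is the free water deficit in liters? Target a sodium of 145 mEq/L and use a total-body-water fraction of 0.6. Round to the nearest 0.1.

TBW = 0.6 · 59 = 35.4 L
Free water deficit = TBW · (Na/145 − 1)
= 35.4 · (173/145 − 1)
= 35.4 · 0.1931
= 6.84 L

6.8 L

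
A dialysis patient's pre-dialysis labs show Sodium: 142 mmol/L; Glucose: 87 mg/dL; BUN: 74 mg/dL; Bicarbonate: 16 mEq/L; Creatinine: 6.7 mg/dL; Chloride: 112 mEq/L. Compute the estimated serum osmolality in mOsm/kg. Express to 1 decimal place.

Calculated osmolality = 2·Na + glucose/18 + BUN/2.8
= 2·142 + 87/18 + 74/2.8
= 284 + 4.83 + 26.43
= 315.26 mOsm/kg

315.3 mOsm/kg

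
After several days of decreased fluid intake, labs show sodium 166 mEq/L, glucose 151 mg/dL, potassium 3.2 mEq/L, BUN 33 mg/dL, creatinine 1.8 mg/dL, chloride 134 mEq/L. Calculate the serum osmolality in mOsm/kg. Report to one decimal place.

352.2 mOsm/kg

Calculated osmolality = 2·Na + glucose/18 + BUN/2.8
= 2·166 + 151/18 + 33/2.8
= 332 + 8.39 + 11.79
= 352.18 mOsm/kg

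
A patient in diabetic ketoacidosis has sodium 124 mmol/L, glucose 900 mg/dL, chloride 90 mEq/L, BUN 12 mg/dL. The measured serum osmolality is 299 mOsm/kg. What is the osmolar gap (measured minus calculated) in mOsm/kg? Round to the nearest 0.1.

-3.3 mOsm/kg

Calculated osmolality = 2·Na + glucose/18 + BUN/2.8
= 2·124 + 900/18 + 12/2.8
= 248 + 50 + 4.29
= 302.29 mOsm/kg ≈ 302.3 mOsm/kg
Osmolar gap = measured − calculated = 299 − 302.3 = -3.3 mOsm/kg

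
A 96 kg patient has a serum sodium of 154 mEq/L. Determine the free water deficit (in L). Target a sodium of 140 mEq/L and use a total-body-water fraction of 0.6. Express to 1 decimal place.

TBW = 0.6 · 96 = 57.6 L
Free water deficit = TBW · (Na/140 − 1)
= 57.6 · (154/140 − 1)
= 57.6 · 0.1
= 5.76 L

5.8 L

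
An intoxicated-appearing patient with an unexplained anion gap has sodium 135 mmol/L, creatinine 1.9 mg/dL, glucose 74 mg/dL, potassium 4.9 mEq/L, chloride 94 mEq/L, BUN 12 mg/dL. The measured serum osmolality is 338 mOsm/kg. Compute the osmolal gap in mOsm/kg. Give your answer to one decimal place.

59.6 mOsm/kg

Calculated osmolality = 2·Na + glucose/18 + BUN/2.8
= 2·135 + 74/18 + 12/2.8
= 270 + 4.11 + 4.29
= 278.4 mOsm/kg ≈ 278.4 mOsm/kg
Osmolar gap = measured − calculated = 338 − 278.4 = 59.6 mOsm/kg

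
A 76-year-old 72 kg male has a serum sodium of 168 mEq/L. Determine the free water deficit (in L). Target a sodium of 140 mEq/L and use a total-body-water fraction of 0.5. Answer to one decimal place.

TBW = 0.5 · 72 = 36 L
Free water deficit = TBW · (Na/140 − 1)
= 36 · (168/140 − 1)
= 36 · 0.2
= 7.2 L

7.2 L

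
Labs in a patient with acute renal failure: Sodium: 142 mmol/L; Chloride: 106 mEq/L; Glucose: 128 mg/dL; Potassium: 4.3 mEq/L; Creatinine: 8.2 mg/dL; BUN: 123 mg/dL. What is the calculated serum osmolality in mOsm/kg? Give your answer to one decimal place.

335.0 mOsm/kg

Calculated osmolality = 2·Na + glucose/18 + BUN/2.8
= 2·142 + 128/18 + 123/2.8
= 284 + 7.11 + 43.93
= 335.04 mOsm/kg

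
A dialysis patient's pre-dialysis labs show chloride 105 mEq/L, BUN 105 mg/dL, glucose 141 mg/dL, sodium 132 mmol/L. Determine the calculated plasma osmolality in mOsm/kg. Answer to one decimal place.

309.3 mOsm/kg

Calculated osmolality = 2·Na + glucose/18 + BUN/2.8
= 2·132 + 141/18 + 105/2.8
= 264 + 7.83 + 37.50
= 309.33 mOsm/kg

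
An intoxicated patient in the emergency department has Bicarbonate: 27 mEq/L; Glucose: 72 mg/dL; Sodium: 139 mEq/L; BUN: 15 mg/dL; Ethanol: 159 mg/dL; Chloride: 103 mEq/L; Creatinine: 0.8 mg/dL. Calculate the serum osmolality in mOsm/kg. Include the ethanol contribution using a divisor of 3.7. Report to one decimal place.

330.3 mOsm/kg

Calculated osmolality = 2·Na + glucose/18 + BUN/2.8 + ethanol/3.7
= 2·139 + 72/18 + 15/2.8 + 159/3.7
= 278 + 4 + 5.36 + 42.97
= 330.33 mOsm/kg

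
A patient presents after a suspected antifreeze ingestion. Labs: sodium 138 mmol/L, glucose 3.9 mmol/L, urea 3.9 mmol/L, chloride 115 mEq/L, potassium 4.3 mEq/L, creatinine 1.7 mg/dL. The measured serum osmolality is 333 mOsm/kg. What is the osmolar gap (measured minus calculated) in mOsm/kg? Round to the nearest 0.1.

49.2 mOsm/kg

Calculated osmolality = 2·Na + glucose + urea
= 2·138 + 3.9 + 3.9
= 276 + 3.90 + 3.90
= 283.8 mOsm/kg ≈ 283.8 mOsm/kg
Osmolar gap = measured − calculated = 333 − 283.8 = 49.2 mOsm/kg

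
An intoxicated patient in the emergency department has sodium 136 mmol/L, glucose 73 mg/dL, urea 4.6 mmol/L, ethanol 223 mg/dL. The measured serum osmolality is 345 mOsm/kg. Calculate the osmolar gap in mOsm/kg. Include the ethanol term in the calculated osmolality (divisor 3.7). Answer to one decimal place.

Calculated osmolality = 2·Na + glucose/18 + urea + ethanol/3.7
= 2·136 + 73/18 + 4.6 + 223/3.7
= 272 + 4.06 + 4.60 + 60.27
= 340.93 mOsm/kg ≈ 340.9 mOsm/kg
Osmolar gap = measured − calculated = 345 − 340.9 = 4.1 mOsm/kg

4.1 mOsm/kg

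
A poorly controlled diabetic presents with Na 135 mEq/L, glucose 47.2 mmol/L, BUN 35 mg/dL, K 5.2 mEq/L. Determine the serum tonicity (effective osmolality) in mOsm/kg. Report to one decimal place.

Effective osmolality excludes urea (freely permeant across cell membranes):
2·Na + glucose
= 2·135 + 47.2
= 270 + 47.2
= 317.2 mOsm/kg

317.2 mOsm/kg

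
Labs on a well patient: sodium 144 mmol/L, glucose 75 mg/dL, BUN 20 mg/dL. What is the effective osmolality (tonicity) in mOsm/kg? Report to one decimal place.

Effective osmolality excludes urea (freely permeant across cell membranes):
2·Na + glucose/18
= 2·144 + 75/18
= 288 + 4.17
= 292.17 mOsm/kg

292.2 mOsm/kg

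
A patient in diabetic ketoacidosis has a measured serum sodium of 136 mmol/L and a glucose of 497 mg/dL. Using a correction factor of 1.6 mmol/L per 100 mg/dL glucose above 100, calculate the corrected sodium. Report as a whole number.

Corrected Na = measured Na + 1.6 · (glucose − 100)/100
= 136 + 1.6 · (497 − 100)/100
= 136 + 6.4
= 142.4 mmol/L

142 mmol/L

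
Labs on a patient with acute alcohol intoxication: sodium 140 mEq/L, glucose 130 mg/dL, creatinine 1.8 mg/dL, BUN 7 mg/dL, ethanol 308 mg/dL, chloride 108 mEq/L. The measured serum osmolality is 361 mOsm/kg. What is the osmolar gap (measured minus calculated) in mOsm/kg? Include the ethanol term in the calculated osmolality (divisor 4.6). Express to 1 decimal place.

4.3 mOsm/kg

Calculated osmolality = 2·Na + glucose/18 + BUN/2.8 + ethanol/4.6
= 2·140 + 130/18 + 7/2.8 + 308/4.6
= 280 + 7.22 + 2.50 + 66.96
= 356.68 mOsm/kg ≈ 356.7 mOsm/kg
Osmolar gap = measured − calculated = 361 − 356.7 = 4.3 mOsm/kg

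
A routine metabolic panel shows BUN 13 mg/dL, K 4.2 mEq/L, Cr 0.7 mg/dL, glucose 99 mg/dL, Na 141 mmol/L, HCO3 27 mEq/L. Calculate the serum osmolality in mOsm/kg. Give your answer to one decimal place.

Calculated osmolality = 2·Na + glucose/18 + BUN/2.8
= 2·141 + 99/18 + 13/2.8
= 282 + 5.50 + 4.64
= 292.14 mOsm/kg

292.1 mOsm/kg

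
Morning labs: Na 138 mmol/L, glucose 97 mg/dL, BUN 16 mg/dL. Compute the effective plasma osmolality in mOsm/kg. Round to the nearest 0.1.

Effective osmolality excludes urea (freely permeant across cell membranes):
2·Na + glucose/18
= 2·138 + 97/18
= 276 + 5.39
= 281.39 mOsm/kg

281.4 mOsm/kg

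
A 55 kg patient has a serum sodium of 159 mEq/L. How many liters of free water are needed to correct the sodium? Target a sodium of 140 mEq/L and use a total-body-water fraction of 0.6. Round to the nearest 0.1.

TBW = 0.6 · 55 = 33 L
Free water deficit = TBW · (Na/140 − 1)
= 33 · (159/140 − 1)
= 33 · 0.1357
= 4.48 L

4.5 L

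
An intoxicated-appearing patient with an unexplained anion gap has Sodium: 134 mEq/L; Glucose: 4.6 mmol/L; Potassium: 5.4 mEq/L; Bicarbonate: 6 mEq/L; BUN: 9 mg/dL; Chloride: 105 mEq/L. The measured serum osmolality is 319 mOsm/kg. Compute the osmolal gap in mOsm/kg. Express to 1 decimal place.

Calculated osmolality = 2·Na + glucose + BUN/2.8
= 2·134 + 4.6 + 9/2.8
= 268 + 4.60 + 3.21
= 275.81 mOsm/kg ≈ 275.8 mOsm/kg
Osmolar gap = measured − calculated = 319 − 275.8 = 43.2 mOsm/kg

43.2 mOsm/kg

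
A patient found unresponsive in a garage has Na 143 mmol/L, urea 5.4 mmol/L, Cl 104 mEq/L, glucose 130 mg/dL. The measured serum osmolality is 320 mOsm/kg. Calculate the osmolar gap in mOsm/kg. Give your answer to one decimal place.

Calculated osmolality = 2·Na + glucose/18 + urea
= 2·143 + 130/18 + 5.4
= 286 + 7.22 + 5.40
= 298.62 mOsm/kg ≈ 298.6 mOsm/kg
Osmolar gap = measured − calculated = 320 − 298.6 = 21.4 mOsm/kg

21.4 mOsm/kg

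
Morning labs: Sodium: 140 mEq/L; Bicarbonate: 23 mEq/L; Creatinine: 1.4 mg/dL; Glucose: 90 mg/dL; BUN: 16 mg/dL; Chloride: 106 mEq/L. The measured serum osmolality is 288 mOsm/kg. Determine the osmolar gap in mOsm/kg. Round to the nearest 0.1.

-2.7 mOsm/kg

Calculated osmolality = 2·Na + glucose/18 + BUN/2.8
= 2·140 + 90/18 + 16/2.8
= 280 + 5 + 5.71
= 290.71 mOsm/kg ≈ 290.7 mOsm/kg
Osmolar gap = measured − calculated = 288 − 290.7 = -2.7 mOsm/kg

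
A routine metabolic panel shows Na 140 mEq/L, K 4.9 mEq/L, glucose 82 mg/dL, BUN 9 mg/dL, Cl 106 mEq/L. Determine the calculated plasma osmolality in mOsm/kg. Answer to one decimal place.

Calculated osmolality = 2·Na + glucose/18 + BUN/2.8
= 2·140 + 82/18 + 9/2.8
= 280 + 4.56 + 3.21
= 287.77 mOsm/kg

287.8 mOsm/kg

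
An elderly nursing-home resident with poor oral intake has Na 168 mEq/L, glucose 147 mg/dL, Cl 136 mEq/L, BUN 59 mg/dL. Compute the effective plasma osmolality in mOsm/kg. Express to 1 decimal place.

Effective osmolality excludes urea (freely permeant across cell membranes):
2·Na + glucose/18
= 2·168 + 147/18
= 336 + 8.17
= 344.17 mOsm/kg

344.2 mOsm/kg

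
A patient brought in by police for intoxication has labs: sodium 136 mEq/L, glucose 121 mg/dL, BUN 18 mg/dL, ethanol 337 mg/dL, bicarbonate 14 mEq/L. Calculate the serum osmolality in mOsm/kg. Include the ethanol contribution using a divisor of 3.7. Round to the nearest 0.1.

376.2 mOsm/kg

Calculated osmolality = 2·Na + glucose/18 + BUN/2.8 + ethanol/3.7
= 2·136 + 121/18 + 18/2.8 + 337/3.7
= 272 + 6.72 + 6.43 + 91.08
= 376.23 mOsm/kg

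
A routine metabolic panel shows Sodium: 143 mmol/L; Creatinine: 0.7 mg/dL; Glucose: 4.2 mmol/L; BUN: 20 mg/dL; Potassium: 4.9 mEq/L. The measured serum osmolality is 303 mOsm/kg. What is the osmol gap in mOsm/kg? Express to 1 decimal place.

Calculated osmolality = 2·Na + glucose + BUN/2.8
= 2·143 + 4.2 + 20/2.8
= 286 + 4.20 + 7.14
= 297.34 mOsm/kg ≈ 297.3 mOsm/kg
Osmolar gap = measured − calculated = 303 − 297.3 = 5.7 mOsm/kg

5.7 mOsm/kg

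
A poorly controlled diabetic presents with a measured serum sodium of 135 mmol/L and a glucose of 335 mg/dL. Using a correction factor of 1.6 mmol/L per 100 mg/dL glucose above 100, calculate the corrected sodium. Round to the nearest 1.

139 mmol/L

Corrected Na = measured Na + 1.6 · (glucose − 100)/100
= 135 + 1.6 · (335 − 100)/100
= 135 + 3.8
= 138.8 mmol/L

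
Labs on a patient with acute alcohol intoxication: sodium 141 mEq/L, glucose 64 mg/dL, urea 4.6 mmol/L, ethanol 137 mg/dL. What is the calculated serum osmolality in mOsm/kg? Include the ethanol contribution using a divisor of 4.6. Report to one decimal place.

319.9 mOsm/kg

Calculated osmolality = 2·Na + glucose/18 + urea + ethanol/4.6
= 2·141 + 64/18 + 4.6 + 137/4.6
= 282 + 3.56 + 4.60 + 29.78
= 319.94 mOsm/kg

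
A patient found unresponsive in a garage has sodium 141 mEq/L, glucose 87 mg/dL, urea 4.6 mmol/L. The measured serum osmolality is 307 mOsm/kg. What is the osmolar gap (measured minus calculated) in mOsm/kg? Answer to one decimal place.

Calculated osmolality = 2·Na + glucose/18 + urea
= 2·141 + 87/18 + 4.6
= 282 + 4.83 + 4.60
= 291.43 mOsm/kg ≈ 291.4 mOsm/kg
Osmolar gap = measured − calculated = 307 − 291.4 = 15.6 mOsm/kg

15.6 mOsm/kg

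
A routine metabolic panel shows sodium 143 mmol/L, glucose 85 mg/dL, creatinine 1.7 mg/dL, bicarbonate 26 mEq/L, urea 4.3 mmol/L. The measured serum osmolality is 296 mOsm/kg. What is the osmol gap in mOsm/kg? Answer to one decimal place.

Calculated osmolality = 2·Na + glucose/18 + urea
= 2·143 + 85/18 + 4.3
= 286 + 4.72 + 4.30
= 295.02 mOsm/kg ≈ 295.0 mOsm/kg
Osmolar gap = measured − calculated = 296 − 295.0 = 1.0 mOsm/kg

1.0 mOsm/kg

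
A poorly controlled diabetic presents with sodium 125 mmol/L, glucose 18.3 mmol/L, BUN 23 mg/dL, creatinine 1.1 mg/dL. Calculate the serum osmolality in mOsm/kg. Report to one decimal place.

276.5 mOsm/kg

Calculated osmolality = 2·Na + glucose + BUN/2.8
= 2·125 + 18.3 + 23/2.8
= 250 + 18.30 + 8.21
= 276.51 mOsm/kg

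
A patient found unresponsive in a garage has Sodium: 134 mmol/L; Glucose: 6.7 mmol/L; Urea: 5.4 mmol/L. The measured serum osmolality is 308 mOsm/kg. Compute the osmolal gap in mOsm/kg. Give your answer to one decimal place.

Calculated osmolality = 2·Na + glucose + urea
= 2·134 + 6.7 + 5.4
= 268 + 6.70 + 5.40
= 280.1 mOsm/kg ≈ 280.1 mOsm/kg
Osmolar gap = measured − calculated = 308 − 280.1 = 27.9 mOsm/kg

27.9 mOsm/kg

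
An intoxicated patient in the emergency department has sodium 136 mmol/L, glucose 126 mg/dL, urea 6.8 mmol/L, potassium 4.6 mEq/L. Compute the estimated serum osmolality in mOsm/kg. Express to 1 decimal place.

Calculated osmolality = 2·Na + glucose/18 + urea
= 2·136 + 126/18 + 6.8
= 272 + 7 + 6.80
= 285.8 mOsm/kg

285.8 mOsm/kg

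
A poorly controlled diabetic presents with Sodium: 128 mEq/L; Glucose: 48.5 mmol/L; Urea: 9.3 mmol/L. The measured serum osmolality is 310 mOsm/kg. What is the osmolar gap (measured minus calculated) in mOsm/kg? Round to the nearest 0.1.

Calculated osmolality = 2·Na + glucose + urea
= 2·128 + 48.5 + 9.3
= 256 + 48.50 + 9.30
= 313.8 mOsm/kg ≈ 313.8 mOsm/kg
Osmolar gap = measured − calculated = 310 − 313.8 = -3.8 mOsm/kg

-3.8 mOsm/kg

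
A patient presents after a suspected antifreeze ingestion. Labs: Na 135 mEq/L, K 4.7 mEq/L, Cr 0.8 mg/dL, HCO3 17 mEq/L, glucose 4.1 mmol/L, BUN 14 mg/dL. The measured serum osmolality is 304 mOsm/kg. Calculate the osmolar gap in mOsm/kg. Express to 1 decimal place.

24.9 mOsm/kg

Calculated osmolality = 2·Na + glucose + BUN/2.8
= 2·135 + 4.1 + 14/2.8
= 270 + 4.10 + 5
= 279.1 mOsm/kg ≈ 279.1 mOsm/kg
Osmolar gap = measured − calculated = 304 − 279.1 = 24.9 mOsm/kg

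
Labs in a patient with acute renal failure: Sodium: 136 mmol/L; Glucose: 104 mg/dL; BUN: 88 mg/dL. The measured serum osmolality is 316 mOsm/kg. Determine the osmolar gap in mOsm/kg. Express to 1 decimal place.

Calculated osmolality = 2·Na + glucose/18 + BUN/2.8
= 2·136 + 104/18 + 88/2.8
= 272 + 5.78 + 31.43
= 309.21 mOsm/kg ≈ 309.2 mOsm/kg
Osmolar gap = measured − calculated = 316 − 309.2 = 6.8 mOsm/kg

6.8 mOsm/kg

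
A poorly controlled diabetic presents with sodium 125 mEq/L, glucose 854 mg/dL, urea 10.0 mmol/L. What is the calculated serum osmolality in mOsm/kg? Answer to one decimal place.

307.4 mOsm/kg

Calculated osmolality = 2·Na + glucose/18 + urea
= 2·125 + 854/18 + 10
= 250 + 47.44 + 10
= 307.44 mOsm/kg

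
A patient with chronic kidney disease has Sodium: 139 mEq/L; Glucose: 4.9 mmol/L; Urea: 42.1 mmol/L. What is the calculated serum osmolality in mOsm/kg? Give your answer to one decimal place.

Calculated osmolality = 2·Na + glucose + urea
= 2·139 + 4.9 + 42.1
= 278 + 4.90 + 42.10
= 325 mOsm/kg

325.0 mOsm/kg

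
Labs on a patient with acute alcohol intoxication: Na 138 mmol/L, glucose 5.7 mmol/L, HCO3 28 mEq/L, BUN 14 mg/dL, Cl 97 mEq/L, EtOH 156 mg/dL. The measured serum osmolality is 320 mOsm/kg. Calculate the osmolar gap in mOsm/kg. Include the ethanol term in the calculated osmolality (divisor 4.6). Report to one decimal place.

-0.6 mOsm/kg

Calculated osmolality = 2·Na + glucose + BUN/2.8 + ethanol/4.6
= 2·138 + 5.7 + 14/2.8 + 156/4.6
= 276 + 5.70 + 5 + 33.91
= 320.61 mOsm/kg ≈ 320.6 mOsm/kg
Osmolar gap = measured − calculated = 320 − 320.6 = -0.6 mOsm/kg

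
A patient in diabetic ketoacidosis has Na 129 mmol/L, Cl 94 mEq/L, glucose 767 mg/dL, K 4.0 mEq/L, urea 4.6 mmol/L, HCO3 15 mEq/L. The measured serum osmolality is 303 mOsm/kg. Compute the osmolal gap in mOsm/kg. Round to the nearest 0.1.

-2.2 mOsm/kg

Calculated osmolality = 2·Na + glucose/18 + urea
= 2·129 + 767/18 + 4.6
= 258 + 42.61 + 4.60
= 305.21 mOsm/kg ≈ 305.2 mOsm/kg
Osmolar gap = measured − calculated = 303 − 305.2 = -2.2 mOsm/kg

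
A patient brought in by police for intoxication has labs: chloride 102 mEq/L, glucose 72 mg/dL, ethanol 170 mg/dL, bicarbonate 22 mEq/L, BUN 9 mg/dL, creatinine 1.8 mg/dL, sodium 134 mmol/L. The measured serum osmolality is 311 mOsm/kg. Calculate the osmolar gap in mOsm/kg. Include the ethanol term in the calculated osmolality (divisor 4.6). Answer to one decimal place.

Calculated osmolality = 2·Na + glucose/18 + BUN/2.8 + ethanol/4.6
= 2·134 + 72/18 + 9/2.8 + 170/4.6
= 268 + 4 + 3.21 + 36.96
= 312.17 mOsm/kg ≈ 312.2 mOsm/kg
Osmolar gap = measured − calculated = 311 − 312.2 = -1.2 mOsm/kg

-1.2 mOsm/kg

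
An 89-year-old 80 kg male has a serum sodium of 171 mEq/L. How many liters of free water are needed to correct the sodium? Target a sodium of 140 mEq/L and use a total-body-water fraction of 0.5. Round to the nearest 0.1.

8.9 L

TBW = 0.5 · 80 = 40 L
Free water deficit = TBW · (Na/140 − 1)
= 40 · (171/140 − 1)
= 40 · 0.2214
= 8.86 L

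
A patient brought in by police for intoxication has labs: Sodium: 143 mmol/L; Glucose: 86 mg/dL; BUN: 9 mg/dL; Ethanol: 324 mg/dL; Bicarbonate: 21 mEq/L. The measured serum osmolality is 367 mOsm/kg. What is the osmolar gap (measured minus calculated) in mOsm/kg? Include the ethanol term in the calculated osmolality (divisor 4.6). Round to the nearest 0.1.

2.6 mOsm/kg

Calculated osmolality = 2·Na + glucose/18 + BUN/2.8 + ethanol/4.6
= 2·143 + 86/18 + 9/2.8 + 324/4.6
= 286 + 4.78 + 3.21 + 70.43
= 364.42 mOsm/kg ≈ 364.4 mOsm/kg
Osmolar gap = measured − calculated = 367 − 364.4 = 2.6 mOsm/kg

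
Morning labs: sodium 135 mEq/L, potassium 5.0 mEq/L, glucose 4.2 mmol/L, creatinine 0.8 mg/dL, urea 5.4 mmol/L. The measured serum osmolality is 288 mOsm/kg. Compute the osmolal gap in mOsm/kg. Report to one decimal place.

Calculated osmolality = 2·Na + glucose + urea
= 2·135 + 4.2 + 5.4
= 270 + 4.20 + 5.40
= 279.6 mOsm/kg ≈ 279.6 mOsm/kg
Osmolar gap = measured − calculated = 288 − 279.6 = 8.4 mOsm/kg

8.4 mOsm/kg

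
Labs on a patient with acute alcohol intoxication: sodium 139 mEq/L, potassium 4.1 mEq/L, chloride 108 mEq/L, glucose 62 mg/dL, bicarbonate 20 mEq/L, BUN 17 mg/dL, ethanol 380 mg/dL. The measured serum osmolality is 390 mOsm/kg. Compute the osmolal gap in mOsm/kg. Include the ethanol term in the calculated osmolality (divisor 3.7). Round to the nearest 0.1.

Calculated osmolality = 2·Na + glucose/18 + BUN/2.8 + ethanol/3.7
= 2·139 + 62/18 + 17/2.8 + 380/3.7
= 278 + 3.44 + 6.07 + 102.70
= 390.21 mOsm/kg ≈ 390.2 mOsm/kg
Osmolar gap = measured − calculated = 390 − 390.2 = -0.2 mOsm/kg

-0.2 mOsm/kg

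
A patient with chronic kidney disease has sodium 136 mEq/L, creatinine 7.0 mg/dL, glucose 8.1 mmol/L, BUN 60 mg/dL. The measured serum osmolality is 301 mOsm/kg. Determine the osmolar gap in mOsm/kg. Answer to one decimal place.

Calculated osmolality = 2·Na + glucose + BUN/2.8
= 2·136 + 8.1 + 60/2.8
= 272 + 8.10 + 21.43
= 301.53 mOsm/kg ≈ 301.5 mOsm/kg
Osmolar gap = measured − calculated = 301 − 301.5 = -0.5 mOsm/kg

-0.5 mOsm/kg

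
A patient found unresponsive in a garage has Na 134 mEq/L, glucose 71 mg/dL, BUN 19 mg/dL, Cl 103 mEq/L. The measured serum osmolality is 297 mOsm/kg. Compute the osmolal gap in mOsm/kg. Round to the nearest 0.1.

18.3 mOsm/kg

Calculated osmolality = 2·Na + glucose/18 + BUN/2.8
= 2·134 + 71/18 + 19/2.8
= 268 + 3.94 + 6.79
= 278.73 mOsm/kg ≈ 278.7 mOsm/kg
Osmolar gap = measured − calculated = 297 − 278.7 = 18.3 mOsm/kg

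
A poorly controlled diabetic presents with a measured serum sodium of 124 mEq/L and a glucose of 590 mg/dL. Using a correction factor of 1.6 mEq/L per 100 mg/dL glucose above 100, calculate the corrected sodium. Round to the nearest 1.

132 mEq/L

Corrected Na = measured Na + 1.6 · (glucose − 100)/100
= 124 + 1.6 · (590 − 100)/100
= 124 + 7.8
= 131.8 mEq/L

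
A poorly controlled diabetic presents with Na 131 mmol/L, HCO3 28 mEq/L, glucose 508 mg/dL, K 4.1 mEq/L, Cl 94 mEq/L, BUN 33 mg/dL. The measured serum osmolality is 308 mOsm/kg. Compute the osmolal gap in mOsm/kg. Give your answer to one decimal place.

6.0 mOsm/kg

Calculated osmolality = 2·Na + glucose/18 + BUN/2.8
= 2·131 + 508/18 + 33/2.8
= 262 + 28.22 + 11.79
= 302.01 mOsm/kg ≈ 302.0 mOsm/kg
Osmolar gap = measured − calculated = 308 − 302.0 = 6.0 mOsm/kg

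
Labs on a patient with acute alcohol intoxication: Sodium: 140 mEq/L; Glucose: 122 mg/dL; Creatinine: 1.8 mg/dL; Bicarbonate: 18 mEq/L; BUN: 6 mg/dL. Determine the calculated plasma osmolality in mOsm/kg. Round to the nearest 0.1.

288.9 mOsm/kg

Calculated osmolality = 2·Na + glucose/18 + BUN/2.8
= 2·140 + 122/18 + 6/2.8
= 280 + 6.78 + 2.14
= 288.92 mOsm/kg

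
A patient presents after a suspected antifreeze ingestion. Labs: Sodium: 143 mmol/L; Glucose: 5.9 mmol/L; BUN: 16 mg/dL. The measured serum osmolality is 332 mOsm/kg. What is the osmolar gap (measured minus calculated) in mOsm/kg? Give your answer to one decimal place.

34.4 mOsm/kg

Calculated osmolality = 2·Na + glucose + BUN/2.8
= 2·143 + 5.9 + 16/2.8
= 286 + 5.90 + 5.71
= 297.61 mOsm/kg ≈ 297.6 mOsm/kg
Osmolar gap = measured − calculated = 332 − 297.6 = 34.4 mOsm/kg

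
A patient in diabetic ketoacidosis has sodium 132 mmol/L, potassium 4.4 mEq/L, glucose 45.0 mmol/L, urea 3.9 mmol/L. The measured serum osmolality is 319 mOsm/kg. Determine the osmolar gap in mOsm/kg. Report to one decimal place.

Calculated osmolality = 2·Na + glucose + urea
= 2·132 + 45 + 3.9
= 264 + 45 + 3.90
= 312.9 mOsm/kg ≈ 312.9 mOsm/kg
Osmolar gap = measured − calculated = 319 − 312.9 = 6.1 mOsm/kg

6.1 mOsm/kg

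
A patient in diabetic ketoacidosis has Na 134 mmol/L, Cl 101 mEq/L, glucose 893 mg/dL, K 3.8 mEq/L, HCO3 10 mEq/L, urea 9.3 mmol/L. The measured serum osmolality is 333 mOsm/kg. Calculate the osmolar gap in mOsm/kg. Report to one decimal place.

6.1 mOsm/kg

Calculated osmolality = 2·Na + glucose/18 + urea
= 2·134 + 893/18 + 9.3
= 268 + 49.61 + 9.30
= 326.91 mOsm/kg ≈ 326.9 mOsm/kg
Osmolar gap = measured − calculated = 333 − 326.9 = 6.1 mOsm/kg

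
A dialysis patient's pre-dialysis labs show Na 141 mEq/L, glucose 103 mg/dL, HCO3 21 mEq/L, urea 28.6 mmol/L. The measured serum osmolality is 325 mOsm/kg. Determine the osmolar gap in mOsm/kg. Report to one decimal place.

8.7 mOsm/kg

Calculated osmolality = 2·Na + glucose/18 + urea
= 2·141 + 103/18 + 28.6
= 282 + 5.72 + 28.60
= 316.32 mOsm/kg ≈ 316.3 mOsm/kg
Osmolar gap = measured − calculated = 325 − 316.3 = 8.7 mOsm/kg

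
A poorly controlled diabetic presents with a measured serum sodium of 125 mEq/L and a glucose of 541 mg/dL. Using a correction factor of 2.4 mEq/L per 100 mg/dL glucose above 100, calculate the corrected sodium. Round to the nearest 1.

136 mEq/L

Corrected Na = measured Na + 2.4 · (glucose − 100)/100
= 125 + 2.4 · (541 − 100)/100
= 125 + 10.6
= 135.6 mEq/L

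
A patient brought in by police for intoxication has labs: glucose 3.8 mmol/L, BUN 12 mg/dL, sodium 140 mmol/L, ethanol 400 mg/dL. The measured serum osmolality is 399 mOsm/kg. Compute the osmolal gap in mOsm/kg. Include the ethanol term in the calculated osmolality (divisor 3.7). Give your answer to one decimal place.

2.8 mOsm/kg

Calculated osmolality = 2·Na + glucose + BUN/2.8 + ethanol/3.7
= 2·140 + 3.8 + 12/2.8 + 400/3.7
= 280 + 3.80 + 4.29 + 108.11
= 396.2 mOsm/kg ≈ 396.2 mOsm/kg
Osmolar gap = measured − calculated = 399 − 396.2 = 2.8 mOsm/kg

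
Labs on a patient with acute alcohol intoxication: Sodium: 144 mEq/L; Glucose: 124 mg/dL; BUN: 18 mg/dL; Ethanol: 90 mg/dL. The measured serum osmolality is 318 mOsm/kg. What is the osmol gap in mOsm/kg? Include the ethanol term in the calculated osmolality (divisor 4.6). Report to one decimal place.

Calculated osmolality = 2·Na + glucose/18 + BUN/2.8 + ethanol/4.6
= 2·144 + 124/18 + 18/2.8 + 90/4.6
= 288 + 6.89 + 6.43 + 19.57
= 320.89 mOsm/kg ≈ 320.9 mOsm/kg
Osmolar gap = measured − calculated = 318 − 320.9 = -2.9 mOsm/kg

-2.9 mOsm/kg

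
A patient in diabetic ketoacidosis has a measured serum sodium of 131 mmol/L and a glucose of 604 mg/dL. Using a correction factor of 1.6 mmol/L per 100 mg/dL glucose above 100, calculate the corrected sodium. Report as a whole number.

139 mmol/L

Corrected Na = measured Na + 1.6 · (glucose − 100)/100
= 131 + 1.6 · (604 − 100)/100
= 131 + 8.1
= 139.1 mmol/L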